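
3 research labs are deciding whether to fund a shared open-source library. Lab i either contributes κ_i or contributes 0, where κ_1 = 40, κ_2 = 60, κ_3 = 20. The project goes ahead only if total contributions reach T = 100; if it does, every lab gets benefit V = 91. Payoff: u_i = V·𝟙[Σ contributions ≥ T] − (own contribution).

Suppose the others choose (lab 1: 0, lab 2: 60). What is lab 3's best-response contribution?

Others' total = 60. Even contributing 20 gives 80 < 100: no benefit either way.
Best response: 0.

0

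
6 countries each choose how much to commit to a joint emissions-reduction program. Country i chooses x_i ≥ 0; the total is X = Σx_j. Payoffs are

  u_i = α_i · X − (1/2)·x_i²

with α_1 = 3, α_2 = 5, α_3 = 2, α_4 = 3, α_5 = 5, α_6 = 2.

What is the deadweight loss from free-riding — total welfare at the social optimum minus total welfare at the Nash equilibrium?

Country i's FOC: ∂u_i/∂x_i = α_i − x_i = 0, so x_i* = α_i.
NE contributions = (3, 5, 2, 3, 5, 2); X = 20.
W^NE = (Σα)·X − ½Σα_i² = 20² − ½·76 = 362.
Planner sets x_i = Σα_j = 20 for every i, so X^SO = 6·20 = 120.
W^SO = (Σα)·X^SO − ½·6·(Σα)² = (6/2)·20² = 1200.
Deadweight loss = W^SO − W^NE = 838.

838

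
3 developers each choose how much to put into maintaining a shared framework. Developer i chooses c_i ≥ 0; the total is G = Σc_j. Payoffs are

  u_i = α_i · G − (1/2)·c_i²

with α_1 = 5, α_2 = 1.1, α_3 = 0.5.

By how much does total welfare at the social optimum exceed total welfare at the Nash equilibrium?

35.01

Developer i's FOC: ∂u_i/∂c_i = α_i − c_i = 0, so c_i* = α_i.
NE contributions = (5, 1.1, 0.5); G = 6.6.
W^NE = (Σα)·G − ½Σα_i² = 6.6² − ½·26.46 = 30.33.
Planner sets c_i = Σα_j = 6.6 for every i, so G^SO = 3·6.6 = 19.8.
W^SO = (Σα)·G^SO − ½·3·(Σα)² = (3/2)·6.6² = 65.34.
Deadweight loss = W^SO − W^NE = 35.01.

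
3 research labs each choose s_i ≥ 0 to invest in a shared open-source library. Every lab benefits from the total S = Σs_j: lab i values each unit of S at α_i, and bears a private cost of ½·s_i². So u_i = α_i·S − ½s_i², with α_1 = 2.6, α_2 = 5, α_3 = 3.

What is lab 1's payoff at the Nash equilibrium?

24.18

Lab i's FOC: ∂u_i/∂s_i = α_i − s_i = 0, so s_i* = α_i.
NE contributions = (2.6, 5, 3); S = 10.6.
u_1 = α_1·S − ½·(s_1)² = 2.6·10.6 − ½·2.6² = 24.18.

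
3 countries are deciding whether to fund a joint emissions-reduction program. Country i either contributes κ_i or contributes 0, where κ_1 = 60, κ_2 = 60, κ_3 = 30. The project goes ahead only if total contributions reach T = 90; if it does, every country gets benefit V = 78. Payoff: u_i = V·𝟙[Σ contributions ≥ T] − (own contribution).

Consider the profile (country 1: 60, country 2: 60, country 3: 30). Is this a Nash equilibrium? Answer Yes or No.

Total = 150 ≥ 90: provided.
Country 1 (pledges 60, payoff 18): dropping to 0 → total 90, payoff 78. Profitable deviation.

No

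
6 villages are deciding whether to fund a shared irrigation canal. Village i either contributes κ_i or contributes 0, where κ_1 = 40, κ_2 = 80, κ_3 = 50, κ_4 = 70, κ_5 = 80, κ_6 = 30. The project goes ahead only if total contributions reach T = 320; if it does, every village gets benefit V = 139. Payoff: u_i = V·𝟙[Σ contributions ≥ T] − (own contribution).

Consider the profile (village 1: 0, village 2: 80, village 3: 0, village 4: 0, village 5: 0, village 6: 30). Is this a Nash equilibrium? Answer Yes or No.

Total = 110 < 320: not provided.
Village 1 (pledges 0, payoff 0): pledging 40 → total 150, payoff -40. No gain.
Village 2 (pledges 80, payoff -80): dropping to 0 → total 30, payoff 0. Profitable deviation.

No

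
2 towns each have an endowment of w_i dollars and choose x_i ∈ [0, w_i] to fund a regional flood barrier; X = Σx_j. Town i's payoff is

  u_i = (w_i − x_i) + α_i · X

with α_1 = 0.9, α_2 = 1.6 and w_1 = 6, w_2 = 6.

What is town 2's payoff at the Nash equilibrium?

∂u_i/∂x_i = α_i − 1, so town i contributes w_i if α_i > 1, else 0.
α_i > 1 for i ∈ {2}; NE contributions (0, 6), X = 6.
u_2 = (6 − 6) + 1.6·6 = 9.6.

9.6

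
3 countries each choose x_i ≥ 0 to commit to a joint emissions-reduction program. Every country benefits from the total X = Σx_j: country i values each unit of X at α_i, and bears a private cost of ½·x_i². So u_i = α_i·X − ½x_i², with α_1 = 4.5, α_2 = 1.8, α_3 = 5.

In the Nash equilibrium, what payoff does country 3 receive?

Country i's FOC: ∂u_i/∂x_i = α_i − x_i = 0, so x_i* = α_i.
NE contributions = (4.5, 1.8, 5); X = 11.3.
u_3 = α_3·X − ½·(x_3)² = 5·11.3 − ½·5² = 44.

44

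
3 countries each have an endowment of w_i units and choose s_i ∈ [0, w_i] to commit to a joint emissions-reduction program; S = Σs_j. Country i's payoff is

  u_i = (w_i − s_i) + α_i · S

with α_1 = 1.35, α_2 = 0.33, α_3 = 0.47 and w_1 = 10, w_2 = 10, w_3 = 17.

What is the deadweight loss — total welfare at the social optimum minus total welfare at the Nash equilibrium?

∂u_i/∂s_i = α_i − 1, so country i contributes w_i if α_i > 1, else 0.
α_i > 1 for i ∈ {1}; NE contributions (10, 0, 0), S = 10.
W^NE = Σw_i − S^NE + (Σα_i)·S^NE = 37 + 1.15·10 = 48.5.
Planner: ∂(Σu_j)/∂s_i = Σα_j − 1 = 1.15 > 0, so everyone contributes w_i; S^SO = 37, W^SO = 37 + 1.15·37 = 79.55.
Deadweight loss = 31.05.

31.05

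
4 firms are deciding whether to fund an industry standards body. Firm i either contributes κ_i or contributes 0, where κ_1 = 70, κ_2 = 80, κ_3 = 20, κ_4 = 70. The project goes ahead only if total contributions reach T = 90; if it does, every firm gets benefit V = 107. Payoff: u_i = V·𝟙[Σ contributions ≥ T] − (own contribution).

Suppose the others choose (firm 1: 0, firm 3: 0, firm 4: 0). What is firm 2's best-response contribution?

0

Others' total = 0. Even contributing 80 gives 80 < 90: no benefit either way.
Best response: 0.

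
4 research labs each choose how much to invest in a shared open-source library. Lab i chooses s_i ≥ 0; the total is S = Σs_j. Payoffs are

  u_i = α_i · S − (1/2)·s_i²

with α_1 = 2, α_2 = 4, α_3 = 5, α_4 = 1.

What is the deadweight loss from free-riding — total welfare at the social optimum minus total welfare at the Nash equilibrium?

167

Lab i's FOC: ∂u_i/∂s_i = α_i − s_i = 0, so s_i* = α_i.
NE contributions = (2, 4, 5, 1); S = 12.
W^NE = (Σα)·S − ½Σα_i² = 12² − ½·46 = 121.
Planner sets s_i = Σα_j = 12 for every i, so S^SO = 4·12 = 48.
W^SO = (Σα)·S^SO − ½·4·(Σα)² = (4/2)·12² = 288.
Deadweight loss = W^SO − W^NE = 167.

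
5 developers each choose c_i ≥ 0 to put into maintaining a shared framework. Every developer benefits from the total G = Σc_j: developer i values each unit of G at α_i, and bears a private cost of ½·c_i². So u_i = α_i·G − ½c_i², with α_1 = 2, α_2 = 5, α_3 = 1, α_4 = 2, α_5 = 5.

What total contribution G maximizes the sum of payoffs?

Planner FOC: ∂(Σu_j)/∂c_i = (Σα_j) − c_i = 0, so c_i^SO = Σα_j = 15 for every i; G^SO = 75.

75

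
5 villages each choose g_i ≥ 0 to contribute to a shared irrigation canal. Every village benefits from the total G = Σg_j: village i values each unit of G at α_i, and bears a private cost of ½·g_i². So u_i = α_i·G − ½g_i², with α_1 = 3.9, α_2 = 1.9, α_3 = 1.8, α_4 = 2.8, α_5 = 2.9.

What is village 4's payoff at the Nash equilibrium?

33.32

Village i's FOC: ∂u_i/∂g_i = α_i − g_i = 0, so g_i* = α_i.
NE contributions = (3.9, 1.9, 1.8, 2.8, 2.9); G = 13.3.
u_4 = α_4·G − ½·(g_4)² = 2.8·13.3 − ½·2.8² = 33.32.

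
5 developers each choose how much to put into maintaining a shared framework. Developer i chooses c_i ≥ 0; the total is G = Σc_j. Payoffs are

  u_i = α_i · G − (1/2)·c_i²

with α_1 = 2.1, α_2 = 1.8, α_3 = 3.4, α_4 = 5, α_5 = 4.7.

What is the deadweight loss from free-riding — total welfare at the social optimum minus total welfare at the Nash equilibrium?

Developer i's FOC: ∂u_i/∂c_i = α_i − c_i = 0, so c_i* = α_i.
NE contributions = (2.1, 1.8, 3.4, 5, 4.7); G = 17.
W^NE = (Σα)·G − ½Σα_i² = 17² − ½·66.3 = 255.85.
Planner sets c_i = Σα_j = 17 for every i, so G^SO = 5·17 = 85.
W^SO = (Σα)·G^SO − ½·5·(Σα)² = (5/2)·17² = 722.5.
Deadweight loss = W^SO − W^NE = 466.65.

466.65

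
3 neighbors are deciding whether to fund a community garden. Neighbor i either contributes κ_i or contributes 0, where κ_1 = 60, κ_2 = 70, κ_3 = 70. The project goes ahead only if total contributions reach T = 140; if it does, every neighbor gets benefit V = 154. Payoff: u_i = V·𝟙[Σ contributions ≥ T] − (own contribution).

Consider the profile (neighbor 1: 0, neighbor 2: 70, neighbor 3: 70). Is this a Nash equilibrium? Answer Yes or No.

Yes

Total = 140 ≥ 140: provided.
Neighbor 1 (pledges 0, payoff 154): pledging 60 → total 200, payoff 94. No gain.
Neighbor 2 (pledges 70, payoff 84): dropping to 0 → total 70, payoff 0. No gain.
Neighbor 3 (pledges 70, payoff 84): dropping to 0 → total 70, payoff 0. No gain.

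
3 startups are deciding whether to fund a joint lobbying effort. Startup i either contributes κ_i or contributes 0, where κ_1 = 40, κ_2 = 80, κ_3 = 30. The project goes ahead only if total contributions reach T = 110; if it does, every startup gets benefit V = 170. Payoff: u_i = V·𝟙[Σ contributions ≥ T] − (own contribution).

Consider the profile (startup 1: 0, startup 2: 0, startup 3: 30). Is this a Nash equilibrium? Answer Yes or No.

Total = 30 < 110: not provided.
Startup 1 (pledges 0, payoff 0): pledging 40 → total 70, payoff -40. No gain.
Startup 2 (pledges 0, payoff 0): pledging 80 → total 110, payoff 90. Profitable deviation.

No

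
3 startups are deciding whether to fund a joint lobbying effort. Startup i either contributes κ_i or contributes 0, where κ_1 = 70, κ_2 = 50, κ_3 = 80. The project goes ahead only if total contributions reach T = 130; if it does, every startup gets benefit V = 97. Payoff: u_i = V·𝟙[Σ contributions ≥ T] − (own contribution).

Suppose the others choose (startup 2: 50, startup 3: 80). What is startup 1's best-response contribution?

Others' total = 130 ≥ 130; contributing adds cost 70 for no extra benefit.
Best response: 0.

0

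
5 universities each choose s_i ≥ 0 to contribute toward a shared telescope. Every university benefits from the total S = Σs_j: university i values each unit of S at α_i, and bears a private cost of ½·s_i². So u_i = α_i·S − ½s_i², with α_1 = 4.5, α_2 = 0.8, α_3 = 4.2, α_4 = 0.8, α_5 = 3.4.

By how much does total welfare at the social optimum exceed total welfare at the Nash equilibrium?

University i's FOC: ∂u_i/∂s_i = α_i − s_i = 0, so s_i* = α_i.
NE contributions = (4.5, 0.8, 4.2, 0.8, 3.4); S = 13.7.
W^NE = (Σα)·S − ½Σα_i² = 13.7² − ½·50.73 = 162.325.
Planner sets s_i = Σα_j = 13.7 for every i, so S^SO = 5·13.7 = 68.5.
W^SO = (Σα)·S^SO − ½·5·(Σα)² = (5/2)·13.7² = 469.225.
Deadweight loss = W^SO − W^NE = 306.9.

306.9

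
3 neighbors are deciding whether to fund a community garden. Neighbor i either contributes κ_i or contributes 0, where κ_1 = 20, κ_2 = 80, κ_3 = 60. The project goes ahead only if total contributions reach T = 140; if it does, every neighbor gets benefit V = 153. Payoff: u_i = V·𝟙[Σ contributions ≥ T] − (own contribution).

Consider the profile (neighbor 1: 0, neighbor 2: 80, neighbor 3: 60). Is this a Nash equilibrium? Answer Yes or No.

Yes

Total = 140 ≥ 140: provided.
Neighbor 1 (pledges 0, payoff 153): pledging 20 → total 160, payoff 133. No gain.
Neighbor 2 (pledges 80, payoff 73): dropping to 0 → total 60, payoff 0. No gain.
Neighbor 3 (pledges 60, payoff 93): dropping to 0 → total 80, payoff 0. No gain.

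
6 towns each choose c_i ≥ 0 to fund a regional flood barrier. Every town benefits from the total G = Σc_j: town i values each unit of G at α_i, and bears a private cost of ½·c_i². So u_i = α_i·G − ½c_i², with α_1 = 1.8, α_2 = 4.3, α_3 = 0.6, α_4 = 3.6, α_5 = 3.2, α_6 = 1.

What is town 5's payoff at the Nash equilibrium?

Town i's FOC: ∂u_i/∂c_i = α_i − c_i = 0, so c_i* = α_i.
NE contributions = (1.8, 4.3, 0.6, 3.6, 3.2, 1); G = 14.5.
u_5 = α_5·G − ½·(c_5)² = 3.2·14.5 − ½·3.2² = 41.28.

41.28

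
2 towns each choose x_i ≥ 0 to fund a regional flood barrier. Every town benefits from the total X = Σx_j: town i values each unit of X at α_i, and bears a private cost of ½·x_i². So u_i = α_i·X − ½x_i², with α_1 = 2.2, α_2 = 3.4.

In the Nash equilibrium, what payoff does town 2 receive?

13.26

Town i's FOC: ∂u_i/∂x_i = α_i − x_i = 0, so x_i* = α_i.
NE contributions = (2.2, 3.4); X = 5.6.
u_2 = α_2·X − ½·(x_2)² = 3.4·5.6 − ½·3.4² = 13.26.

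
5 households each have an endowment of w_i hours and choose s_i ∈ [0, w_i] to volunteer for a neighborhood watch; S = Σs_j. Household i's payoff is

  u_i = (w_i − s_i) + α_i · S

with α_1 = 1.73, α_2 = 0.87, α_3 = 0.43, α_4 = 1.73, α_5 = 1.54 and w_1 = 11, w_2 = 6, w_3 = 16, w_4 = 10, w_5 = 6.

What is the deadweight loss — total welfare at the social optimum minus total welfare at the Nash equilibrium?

116.6

∂u_i/∂s_i = α_i − 1, so household i contributes w_i if α_i > 1, else 0.
α_i > 1 for i ∈ {1, 4, 5}; NE contributions (11, 0, 0, 10, 6), S = 27.
W^NE = Σw_i − S^NE + (Σα_i)·S^NE = 49 + 5.3·27 = 192.1.
Planner: ∂(Σu_j)/∂s_i = Σα_j − 1 = 5.3 > 0, so everyone contributes w_i; S^SO = 49, W^SO = 49 + 5.3·49 = 308.7.
Deadweight loss = 116.6.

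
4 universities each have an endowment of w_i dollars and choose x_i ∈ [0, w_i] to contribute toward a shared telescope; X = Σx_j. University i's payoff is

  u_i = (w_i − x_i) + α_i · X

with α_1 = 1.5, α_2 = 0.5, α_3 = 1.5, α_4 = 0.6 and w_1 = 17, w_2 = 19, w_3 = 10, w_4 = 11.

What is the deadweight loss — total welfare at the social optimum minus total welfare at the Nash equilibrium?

∂u_i/∂x_i = α_i − 1, so university i contributes w_i if α_i > 1, else 0.
α_i > 1 for i ∈ {1, 3}; NE contributions (17, 0, 10, 0), X = 27.
W^NE = Σw_i − X^NE + (Σα_i)·X^NE = 57 + 3.1·27 = 140.7.
Planner: ∂(Σu_j)/∂x_i = Σα_j − 1 = 3.1 > 0, so everyone contributes w_i; X^SO = 57, W^SO = 57 + 3.1·57 = 233.7.
Deadweight loss = 93.

93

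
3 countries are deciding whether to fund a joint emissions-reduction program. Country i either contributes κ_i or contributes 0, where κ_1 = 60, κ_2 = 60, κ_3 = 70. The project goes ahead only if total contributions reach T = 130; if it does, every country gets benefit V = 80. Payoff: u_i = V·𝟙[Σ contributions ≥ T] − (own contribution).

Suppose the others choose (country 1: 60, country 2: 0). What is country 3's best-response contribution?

Others' total = 60. Contributing 70 brings total to 130 ≥ 130: gain V − κ_3 = 10.
Best response: 70.

70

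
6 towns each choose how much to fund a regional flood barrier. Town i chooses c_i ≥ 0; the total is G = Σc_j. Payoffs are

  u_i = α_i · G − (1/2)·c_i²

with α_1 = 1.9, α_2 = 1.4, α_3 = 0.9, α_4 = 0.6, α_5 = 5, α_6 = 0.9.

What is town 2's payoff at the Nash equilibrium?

14

Town i's FOC: ∂u_i/∂c_i = α_i − c_i = 0, so c_i* = α_i.
NE contributions = (1.9, 1.4, 0.9, 0.6, 5, 0.9); G = 10.7.
u_2 = α_2·G − ½·(c_2)² = 1.4·10.7 − ½·1.4² = 14.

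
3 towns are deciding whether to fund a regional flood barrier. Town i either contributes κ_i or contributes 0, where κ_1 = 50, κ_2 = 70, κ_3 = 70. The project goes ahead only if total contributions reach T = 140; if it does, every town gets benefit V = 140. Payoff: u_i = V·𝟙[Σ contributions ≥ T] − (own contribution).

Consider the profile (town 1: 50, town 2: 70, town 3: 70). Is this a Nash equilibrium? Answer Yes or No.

No

Total = 190 ≥ 140: provided.
Town 1 (pledges 50, payoff 90): dropping to 0 → total 140, payoff 140. Profitable deviation.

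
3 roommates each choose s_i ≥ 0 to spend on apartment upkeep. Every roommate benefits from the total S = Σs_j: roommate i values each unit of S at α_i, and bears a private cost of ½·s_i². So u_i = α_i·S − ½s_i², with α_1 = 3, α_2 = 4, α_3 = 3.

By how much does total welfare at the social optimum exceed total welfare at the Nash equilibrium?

67

Roommate i's FOC: ∂u_i/∂s_i = α_i − s_i = 0, so s_i* = α_i.
NE contributions = (3, 4, 3); S = 10.
W^NE = (Σα)·S − ½Σα_i² = 10² − ½·34 = 83.
Planner sets s_i = Σα_j = 10 for every i, so S^SO = 3·10 = 30.
W^SO = (Σα)·S^SO − ½·3·(Σα)² = (3/2)·10² = 150.
Deadweight loss = W^SO − W^NE = 67.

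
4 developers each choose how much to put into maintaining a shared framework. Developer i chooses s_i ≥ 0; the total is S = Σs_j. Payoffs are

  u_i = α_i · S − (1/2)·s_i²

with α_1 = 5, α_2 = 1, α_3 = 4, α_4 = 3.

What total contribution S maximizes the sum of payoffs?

52

Planner FOC: ∂(Σu_j)/∂s_i = (Σα_j) − s_i = 0, so s_i^SO = Σα_j = 13 for every i; S^SO = 52.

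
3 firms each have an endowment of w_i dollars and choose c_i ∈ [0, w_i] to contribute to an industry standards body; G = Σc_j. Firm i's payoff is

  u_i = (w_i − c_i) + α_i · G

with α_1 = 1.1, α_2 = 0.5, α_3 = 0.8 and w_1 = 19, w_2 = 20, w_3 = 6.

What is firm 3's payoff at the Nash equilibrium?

21.2

∂u_i/∂c_i = α_i − 1, so firm i contributes w_i if α_i > 1, else 0.
α_i > 1 for i ∈ {1}; NE contributions (19, 0, 0), G = 19.
u_3 = (6 − 0) + 0.8·19 = 21.2.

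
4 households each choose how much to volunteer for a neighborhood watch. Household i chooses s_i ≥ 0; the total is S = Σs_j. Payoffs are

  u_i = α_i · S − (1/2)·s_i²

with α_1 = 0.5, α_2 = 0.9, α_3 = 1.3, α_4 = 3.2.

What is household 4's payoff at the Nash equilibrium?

Household i's FOC: ∂u_i/∂s_i = α_i − s_i = 0, so s_i* = α_i.
NE contributions = (0.5, 0.9, 1.3, 3.2); S = 5.9.
u_4 = α_4·S − ½·(s_4)² = 3.2·5.9 − ½·3.2² = 13.76.

13.76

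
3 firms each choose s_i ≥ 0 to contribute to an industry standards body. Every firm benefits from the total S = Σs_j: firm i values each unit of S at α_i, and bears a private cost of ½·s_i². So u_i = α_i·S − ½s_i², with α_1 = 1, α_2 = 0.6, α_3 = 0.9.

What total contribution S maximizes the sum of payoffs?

7.5

Planner FOC: ∂(Σu_j)/∂s_i = (Σα_j) − s_i = 0, so s_i^SO = Σα_j = 2.5 for every i; S^SO = 7.5.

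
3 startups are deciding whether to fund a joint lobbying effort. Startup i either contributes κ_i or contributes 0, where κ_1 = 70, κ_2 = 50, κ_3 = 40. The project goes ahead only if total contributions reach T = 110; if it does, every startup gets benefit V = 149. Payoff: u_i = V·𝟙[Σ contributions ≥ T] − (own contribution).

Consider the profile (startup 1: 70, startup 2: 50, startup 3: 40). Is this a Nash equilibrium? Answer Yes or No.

Total = 160 ≥ 110: provided.
Startup 1 (pledges 70, payoff 79): dropping to 0 → total 90, payoff 0. No gain.
Startup 2 (pledges 50, payoff 99): dropping to 0 → total 110, payoff 149. Profitable deviation.

No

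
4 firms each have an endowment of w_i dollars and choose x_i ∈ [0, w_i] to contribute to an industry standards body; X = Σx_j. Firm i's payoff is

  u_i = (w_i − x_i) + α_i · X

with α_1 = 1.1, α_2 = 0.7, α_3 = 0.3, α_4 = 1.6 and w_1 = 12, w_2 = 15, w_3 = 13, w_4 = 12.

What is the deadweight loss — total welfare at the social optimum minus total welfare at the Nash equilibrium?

75.6

∂u_i/∂x_i = α_i − 1, so firm i contributes w_i if α_i > 1, else 0.
α_i > 1 for i ∈ {1, 4}; NE contributions (12, 0, 0, 12), X = 24.
W^NE = Σw_i − X^NE + (Σα_i)·X^NE = 52 + 2.7·24 = 116.8.
Planner: ∂(Σu_j)/∂x_i = Σα_j − 1 = 2.7 > 0, so everyone contributes w_i; X^SO = 52, W^SO = 52 + 2.7·52 = 192.4.
Deadweight loss = 75.6.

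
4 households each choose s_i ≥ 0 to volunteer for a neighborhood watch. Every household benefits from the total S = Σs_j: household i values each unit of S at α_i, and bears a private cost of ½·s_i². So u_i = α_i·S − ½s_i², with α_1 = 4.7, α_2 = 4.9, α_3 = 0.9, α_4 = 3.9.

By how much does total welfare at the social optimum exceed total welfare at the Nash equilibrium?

238.42

Household i's FOC: ∂u_i/∂s_i = α_i − s_i = 0, so s_i* = α_i.
NE contributions = (4.7, 4.9, 0.9, 3.9); S = 14.4.
W^NE = (Σα)·S − ½Σα_i² = 14.4² − ½·62.12 = 176.3.
Planner sets s_i = Σα_j = 14.4 for every i, so S^SO = 4·14.4 = 57.6.
W^SO = (Σα)·S^SO − ½·4·(Σα)² = (4/2)·14.4² = 414.72.
Deadweight loss = W^SO − W^NE = 238.42.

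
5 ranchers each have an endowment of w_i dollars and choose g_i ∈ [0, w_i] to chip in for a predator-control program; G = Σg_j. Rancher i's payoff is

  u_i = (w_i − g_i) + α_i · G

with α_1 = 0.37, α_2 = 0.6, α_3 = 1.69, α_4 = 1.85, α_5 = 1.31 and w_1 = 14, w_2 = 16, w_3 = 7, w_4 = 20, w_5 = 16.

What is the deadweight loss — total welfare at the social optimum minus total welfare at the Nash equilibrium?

∂u_i/∂g_i = α_i − 1, so rancher i contributes w_i if α_i > 1, else 0.
α_i > 1 for i ∈ {3, 4, 5}; NE contributions (0, 0, 7, 20, 16), G = 43.
W^NE = Σw_i − G^NE + (Σα_i)·G^NE = 73 + 4.82·43 = 280.26.
Planner: ∂(Σu_j)/∂g_i = Σα_j − 1 = 4.82 > 0, so everyone contributes w_i; G^SO = 73, W^SO = 73 + 4.82·73 = 424.86.
Deadweight loss = 144.6.

144.6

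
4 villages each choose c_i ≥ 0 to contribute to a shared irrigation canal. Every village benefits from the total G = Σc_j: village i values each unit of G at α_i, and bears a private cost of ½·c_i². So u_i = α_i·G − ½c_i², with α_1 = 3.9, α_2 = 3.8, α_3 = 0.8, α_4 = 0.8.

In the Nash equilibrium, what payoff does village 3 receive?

Village i's FOC: ∂u_i/∂c_i = α_i − c_i = 0, so c_i* = α_i.
NE contributions = (3.9, 3.8, 0.8, 0.8); G = 9.3.
u_3 = α_3·G − ½·(c_3)² = 0.8·9.3 − ½·0.8² = 7.12.

7.12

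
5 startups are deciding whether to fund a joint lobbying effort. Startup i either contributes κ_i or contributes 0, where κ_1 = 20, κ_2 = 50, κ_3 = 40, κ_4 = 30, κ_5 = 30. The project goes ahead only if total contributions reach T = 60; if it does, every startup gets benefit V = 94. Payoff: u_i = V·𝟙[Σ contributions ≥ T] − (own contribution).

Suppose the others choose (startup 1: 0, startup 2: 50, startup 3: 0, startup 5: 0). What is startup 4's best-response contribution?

30

Others' total = 50. Contributing 30 brings total to 80 ≥ 60: gain V − κ_4 = 64.
Best response: 30.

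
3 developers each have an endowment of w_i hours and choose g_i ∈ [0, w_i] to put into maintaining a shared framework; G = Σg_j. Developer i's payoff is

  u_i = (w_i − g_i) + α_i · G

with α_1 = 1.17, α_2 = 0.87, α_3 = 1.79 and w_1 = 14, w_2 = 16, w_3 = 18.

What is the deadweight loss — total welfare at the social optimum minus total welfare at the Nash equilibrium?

∂u_i/∂g_i = α_i − 1, so developer i contributes w_i if α_i > 1, else 0.
α_i > 1 for i ∈ {1, 3}; NE contributions (14, 0, 18), G = 32.
W^NE = Σw_i − G^NE + (Σα_i)·G^NE = 48 + 2.83·32 = 138.56.
Planner: ∂(Σu_j)/∂g_i = Σα_j − 1 = 2.83 > 0, so everyone contributes w_i; G^SO = 48, W^SO = 48 + 2.83·48 = 183.84.
Deadweight loss = 45.28.

45.28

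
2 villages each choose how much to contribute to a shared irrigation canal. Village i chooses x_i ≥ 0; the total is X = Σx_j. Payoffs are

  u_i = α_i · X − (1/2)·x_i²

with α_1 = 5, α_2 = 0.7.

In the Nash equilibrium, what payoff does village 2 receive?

3.745

Village i's FOC: ∂u_i/∂x_i = α_i − x_i = 0, so x_i* = α_i.
NE contributions = (5, 0.7); X = 5.7.
u_2 = α_2·X − ½·(x_2)² = 0.7·5.7 − ½·0.7² = 3.745.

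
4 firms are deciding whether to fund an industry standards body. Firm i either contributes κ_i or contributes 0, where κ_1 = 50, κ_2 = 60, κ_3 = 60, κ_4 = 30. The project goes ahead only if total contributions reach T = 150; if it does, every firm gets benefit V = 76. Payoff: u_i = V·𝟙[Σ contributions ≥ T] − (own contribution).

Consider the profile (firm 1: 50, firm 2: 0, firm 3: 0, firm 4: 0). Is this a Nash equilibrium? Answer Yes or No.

Total = 50 < 150: not provided.
Firm 1 (pledges 50, payoff -50): dropping to 0 → total 0, payoff 0. Profitable deviation.

No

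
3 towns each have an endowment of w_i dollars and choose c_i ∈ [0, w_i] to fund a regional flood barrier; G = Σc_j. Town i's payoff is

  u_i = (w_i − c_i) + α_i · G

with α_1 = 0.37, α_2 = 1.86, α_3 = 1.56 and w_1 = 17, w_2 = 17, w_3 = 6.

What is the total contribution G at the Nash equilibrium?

23

∂u_i/∂c_i = α_i − 1, so town i contributes w_i if α_i > 1, else 0.
α_i > 1 for i ∈ {2, 3}; NE contributions (0, 17, 6), G = 23.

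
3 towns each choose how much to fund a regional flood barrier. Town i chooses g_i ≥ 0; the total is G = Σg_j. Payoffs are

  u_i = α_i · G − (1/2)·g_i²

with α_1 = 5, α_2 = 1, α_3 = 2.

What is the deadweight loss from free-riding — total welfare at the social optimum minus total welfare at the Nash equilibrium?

47

Town i's FOC: ∂u_i/∂g_i = α_i − g_i = 0, so g_i* = α_i.
NE contributions = (5, 1, 2); G = 8.
W^NE = (Σα)·G − ½Σα_i² = 8² − ½·30 = 49.
Planner sets g_i = Σα_j = 8 for every i, so G^SO = 3·8 = 24.
W^SO = (Σα)·G^SO − ½·3·(Σα)² = (3/2)·8² = 96.
Deadweight loss = W^SO − W^NE = 47.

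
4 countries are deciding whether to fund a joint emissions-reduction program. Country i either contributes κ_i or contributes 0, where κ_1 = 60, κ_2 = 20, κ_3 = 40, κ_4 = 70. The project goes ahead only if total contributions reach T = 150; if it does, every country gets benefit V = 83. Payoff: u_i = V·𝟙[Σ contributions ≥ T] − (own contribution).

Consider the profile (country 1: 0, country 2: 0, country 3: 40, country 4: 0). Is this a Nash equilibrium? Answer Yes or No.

No

Total = 40 < 150: not provided.
Country 1 (pledges 0, payoff 0): pledging 60 → total 100, payoff -60. No gain.
Country 2 (pledges 0, payoff 0): pledging 20 → total 60, payoff -20. No gain.
Country 3 (pledges 40, payoff -40): dropping to 0 → total 0, payoff 0. Profitable deviation.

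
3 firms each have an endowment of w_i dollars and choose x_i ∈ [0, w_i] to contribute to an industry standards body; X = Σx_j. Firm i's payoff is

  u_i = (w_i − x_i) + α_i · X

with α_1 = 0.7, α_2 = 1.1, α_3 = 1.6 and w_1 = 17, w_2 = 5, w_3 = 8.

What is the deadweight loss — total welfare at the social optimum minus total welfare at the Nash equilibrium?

40.8

∂u_i/∂x_i = α_i − 1, so firm i contributes w_i if α_i > 1, else 0.
α_i > 1 for i ∈ {2, 3}; NE contributions (0, 5, 8), X = 13.
W^NE = Σw_i − X^NE + (Σα_i)·X^NE = 30 + 2.4·13 = 61.2.
Planner: ∂(Σu_j)/∂x_i = Σα_j − 1 = 2.4 > 0, so everyone contributes w_i; X^SO = 30, W^SO = 30 + 2.4·30 = 102.
Deadweight loss = 40.8.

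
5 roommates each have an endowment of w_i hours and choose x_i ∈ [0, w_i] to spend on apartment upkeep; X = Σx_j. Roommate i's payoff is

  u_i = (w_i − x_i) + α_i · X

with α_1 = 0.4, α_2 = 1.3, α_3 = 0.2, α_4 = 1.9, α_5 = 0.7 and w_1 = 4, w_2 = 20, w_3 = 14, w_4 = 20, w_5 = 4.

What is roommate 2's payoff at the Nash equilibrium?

∂u_i/∂x_i = α_i − 1, so roommate i contributes w_i if α_i > 1, else 0.
α_i > 1 for i ∈ {2, 4}; NE contributions (0, 20, 0, 20, 0), X = 40.
u_2 = (20 − 20) + 1.3·40 = 52.

52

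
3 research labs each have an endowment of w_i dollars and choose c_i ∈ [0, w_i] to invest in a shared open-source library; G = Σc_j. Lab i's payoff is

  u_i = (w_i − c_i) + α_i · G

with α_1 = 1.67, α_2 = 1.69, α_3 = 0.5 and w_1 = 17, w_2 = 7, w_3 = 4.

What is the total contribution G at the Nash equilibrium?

24

∂u_i/∂c_i = α_i − 1, so lab i contributes w_i if α_i > 1, else 0.
α_i > 1 for i ∈ {1, 2}; NE contributions (17, 7, 0), G = 24.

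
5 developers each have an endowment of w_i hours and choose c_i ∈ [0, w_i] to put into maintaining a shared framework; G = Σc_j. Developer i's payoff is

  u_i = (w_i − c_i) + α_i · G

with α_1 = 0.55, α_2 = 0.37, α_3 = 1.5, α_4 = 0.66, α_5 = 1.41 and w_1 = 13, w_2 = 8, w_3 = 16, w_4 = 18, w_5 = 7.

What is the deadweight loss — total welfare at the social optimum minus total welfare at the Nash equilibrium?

136.11

∂u_i/∂c_i = α_i − 1, so developer i contributes w_i if α_i > 1, else 0.
α_i > 1 for i ∈ {3, 5}; NE contributions (0, 0, 16, 0, 7), G = 23.
W^NE = Σw_i − G^NE + (Σα_i)·G^NE = 62 + 3.49·23 = 142.27.
Planner: ∂(Σu_j)/∂c_i = Σα_j − 1 = 3.49 > 0, so everyone contributes w_i; G^SO = 62, W^SO = 62 + 3.49·62 = 278.38.
Deadweight loss = 136.11.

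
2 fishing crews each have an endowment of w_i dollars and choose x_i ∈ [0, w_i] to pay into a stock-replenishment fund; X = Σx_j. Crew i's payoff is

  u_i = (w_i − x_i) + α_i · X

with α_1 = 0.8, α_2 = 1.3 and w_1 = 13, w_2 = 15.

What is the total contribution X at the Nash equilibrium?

15

∂u_i/∂x_i = α_i − 1, so crew i contributes w_i if α_i > 1, else 0.
α_i > 1 for i ∈ {2}; NE contributions (0, 15), X = 15.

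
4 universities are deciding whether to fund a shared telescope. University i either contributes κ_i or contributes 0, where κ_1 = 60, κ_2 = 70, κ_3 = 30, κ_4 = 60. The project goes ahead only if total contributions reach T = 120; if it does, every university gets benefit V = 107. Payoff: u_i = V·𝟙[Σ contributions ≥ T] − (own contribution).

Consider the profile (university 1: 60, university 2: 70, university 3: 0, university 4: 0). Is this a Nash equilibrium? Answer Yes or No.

Yes

Total = 130 ≥ 120: provided.
University 1 (pledges 60, payoff 47): dropping to 0 → total 70, payoff 0. No gain.
University 2 (pledges 70, payoff 37): dropping to 0 → total 60, payoff 0. No gain.
University 3 (pledges 0, payoff 107): pledging 30 → total 160, payoff 77. No gain.
University 4 (pledges 0, payoff 107): pledging 60 → total 190, payoff 47. No gain.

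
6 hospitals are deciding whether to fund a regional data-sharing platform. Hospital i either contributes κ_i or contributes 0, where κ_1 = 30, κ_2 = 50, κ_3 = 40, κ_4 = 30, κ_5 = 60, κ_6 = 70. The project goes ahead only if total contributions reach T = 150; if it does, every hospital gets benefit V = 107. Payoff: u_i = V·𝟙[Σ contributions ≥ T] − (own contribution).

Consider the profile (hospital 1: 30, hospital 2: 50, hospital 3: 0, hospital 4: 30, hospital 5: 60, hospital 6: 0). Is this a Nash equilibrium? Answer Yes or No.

Total = 170 ≥ 150: provided.
Hospital 1 (pledges 30, payoff 77): dropping to 0 → total 140, payoff 0. No gain.
Hospital 2 (pledges 50, payoff 57): dropping to 0 → total 120, payoff 0. No gain.
Hospital 3 (pledges 0, payoff 107): pledging 40 → total 210, payoff 67. No gain.
Hospital 4 (pledges 30, payoff 77): dropping to 0 → total 140, payoff 0. No gain.
Hospital 5 (pledges 60, payoff 47): dropping to 0 → total 110, payoff 0. No gain.
Hospital 6 (pledges 0, payoff 107): pledging 70 → total 240, payoff 37. No gain.

Yes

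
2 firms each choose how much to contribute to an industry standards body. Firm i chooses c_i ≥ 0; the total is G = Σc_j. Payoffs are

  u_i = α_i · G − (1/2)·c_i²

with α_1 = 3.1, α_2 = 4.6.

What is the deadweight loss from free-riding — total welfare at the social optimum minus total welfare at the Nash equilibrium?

15.385

Firm i's FOC: ∂u_i/∂c_i = α_i − c_i = 0, so c_i* = α_i.
NE contributions = (3.1, 4.6); G = 7.7.
W^NE = (Σα)·G − ½Σα_i² = 7.7² − ½·30.77 = 43.905.
Planner sets c_i = Σα_j = 7.7 for every i, so G^SO = 2·7.7 = 15.4.
W^SO = (Σα)·G^SO − ½·2·(Σα)² = (2/2)·7.7² = 59.29.
Deadweight loss = W^SO − W^NE = 15.385.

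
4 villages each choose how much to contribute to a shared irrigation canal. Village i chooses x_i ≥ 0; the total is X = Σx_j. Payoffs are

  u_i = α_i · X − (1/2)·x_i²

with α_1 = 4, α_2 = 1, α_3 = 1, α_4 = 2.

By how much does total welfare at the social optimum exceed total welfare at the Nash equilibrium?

75

Village i's FOC: ∂u_i/∂x_i = α_i − x_i = 0, so x_i* = α_i.
NE contributions = (4, 1, 1, 2); X = 8.
W^NE = (Σα)·X − ½Σα_i² = 8² − ½·22 = 53.
Planner sets x_i = Σα_j = 8 for every i, so X^SO = 4·8 = 32.
W^SO = (Σα)·X^SO − ½·4·(Σα)² = (4/2)·8² = 128.
Deadweight loss = W^SO − W^NE = 75.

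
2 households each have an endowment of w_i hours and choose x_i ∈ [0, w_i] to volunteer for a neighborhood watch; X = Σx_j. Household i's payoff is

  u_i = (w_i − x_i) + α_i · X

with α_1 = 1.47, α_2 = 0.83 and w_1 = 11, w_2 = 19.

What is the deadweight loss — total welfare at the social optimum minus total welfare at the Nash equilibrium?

∂u_i/∂x_i = α_i − 1, so household i contributes w_i if α_i > 1, else 0.
α_i > 1 for i ∈ {1}; NE contributions (11, 0), X = 11.
W^NE = Σw_i − X^NE + (Σα_i)·X^NE = 30 + 1.3·11 = 44.3.
Planner: ∂(Σu_j)/∂x_i = Σα_j − 1 = 1.3 > 0, so everyone contributes w_i; X^SO = 30, W^SO = 30 + 1.3·30 = 69.
Deadweight loss = 24.7.

24.7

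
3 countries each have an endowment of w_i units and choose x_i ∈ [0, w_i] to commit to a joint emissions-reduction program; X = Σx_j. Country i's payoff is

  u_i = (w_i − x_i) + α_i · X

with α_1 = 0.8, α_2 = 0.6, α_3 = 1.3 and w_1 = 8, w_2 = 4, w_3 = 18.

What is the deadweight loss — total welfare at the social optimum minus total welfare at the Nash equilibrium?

20.4

∂u_i/∂x_i = α_i − 1, so country i contributes w_i if α_i > 1, else 0.
α_i > 1 for i ∈ {3}; NE contributions (0, 0, 18), X = 18.
W^NE = Σw_i − X^NE + (Σα_i)·X^NE = 30 + 1.7·18 = 60.6.
Planner: ∂(Σu_j)/∂x_i = Σα_j − 1 = 1.7 > 0, so everyone contributes w_i; X^SO = 30, W^SO = 30 + 1.7·30 = 81.
Deadweight loss = 20.4.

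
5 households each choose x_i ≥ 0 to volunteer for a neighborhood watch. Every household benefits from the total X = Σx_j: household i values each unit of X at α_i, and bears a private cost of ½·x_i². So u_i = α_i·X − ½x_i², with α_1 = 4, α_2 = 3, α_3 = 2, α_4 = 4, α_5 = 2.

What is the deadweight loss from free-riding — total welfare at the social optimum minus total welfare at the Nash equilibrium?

362

Household i's FOC: ∂u_i/∂x_i = α_i − x_i = 0, so x_i* = α_i.
NE contributions = (4, 3, 2, 4, 2); X = 15.
W^NE = (Σα)·X − ½Σα_i² = 15² − ½·49 = 200.5.
Planner sets x_i = Σα_j = 15 for every i, so X^SO = 5·15 = 75.
W^SO = (Σα)·X^SO − ½·5·(Σα)² = (5/2)·15² = 562.5.
Deadweight loss = W^SO − W^NE = 362.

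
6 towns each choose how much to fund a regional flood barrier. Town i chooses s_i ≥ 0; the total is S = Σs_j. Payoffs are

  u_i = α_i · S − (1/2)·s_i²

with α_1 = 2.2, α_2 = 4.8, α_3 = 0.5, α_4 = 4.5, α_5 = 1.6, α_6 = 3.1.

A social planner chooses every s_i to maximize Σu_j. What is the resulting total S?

100.2

Planner FOC: ∂(Σu_j)/∂s_i = (Σα_j) − s_i = 0, so s_i^SO = Σα_j = 16.7 for every i; S^SO = 100.2.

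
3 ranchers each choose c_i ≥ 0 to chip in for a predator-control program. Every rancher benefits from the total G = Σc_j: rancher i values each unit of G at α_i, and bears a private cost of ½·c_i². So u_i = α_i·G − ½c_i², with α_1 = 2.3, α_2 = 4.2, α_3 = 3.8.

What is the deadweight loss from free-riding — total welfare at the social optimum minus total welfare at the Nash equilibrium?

71.73

Rancher i's FOC: ∂u_i/∂c_i = α_i − c_i = 0, so c_i* = α_i.
NE contributions = (2.3, 4.2, 3.8); G = 10.3.
W^NE = (Σα)·G − ½Σα_i² = 10.3² − ½·37.37 = 87.405.
Planner sets c_i = Σα_j = 10.3 for every i, so G^SO = 3·10.3 = 30.9.
W^SO = (Σα)·G^SO − ½·3·(Σα)² = (3/2)·10.3² = 159.135.
Deadweight loss = W^SO − W^NE = 71.73.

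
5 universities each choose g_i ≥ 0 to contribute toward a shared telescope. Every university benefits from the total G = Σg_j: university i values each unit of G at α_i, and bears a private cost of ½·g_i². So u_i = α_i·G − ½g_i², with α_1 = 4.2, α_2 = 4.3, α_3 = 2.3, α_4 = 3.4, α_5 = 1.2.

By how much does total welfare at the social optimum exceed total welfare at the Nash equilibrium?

382.95

University i's FOC: ∂u_i/∂g_i = α_i − g_i = 0, so g_i* = α_i.
NE contributions = (4.2, 4.3, 2.3, 3.4, 1.2); G = 15.4.
W^NE = (Σα)·G − ½Σα_i² = 15.4² − ½·54.42 = 209.95.
Planner sets g_i = Σα_j = 15.4 for every i, so G^SO = 5·15.4 = 77.
W^SO = (Σα)·G^SO − ½·5·(Σα)² = (5/2)·15.4² = 592.9.
Deadweight loss = W^SO − W^NE = 382.95.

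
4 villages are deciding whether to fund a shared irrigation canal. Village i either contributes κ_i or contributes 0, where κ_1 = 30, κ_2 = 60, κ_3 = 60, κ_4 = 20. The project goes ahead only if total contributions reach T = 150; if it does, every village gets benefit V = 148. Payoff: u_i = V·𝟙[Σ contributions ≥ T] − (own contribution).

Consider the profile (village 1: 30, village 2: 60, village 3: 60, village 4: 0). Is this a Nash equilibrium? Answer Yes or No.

Total = 150 ≥ 150: provided.
Village 1 (pledges 30, payoff 118): dropping to 0 → total 120, payoff 0. No gain.
Village 2 (pledges 60, payoff 88): dropping to 0 → total 90, payoff 0. No gain.
Village 3 (pledges 60, payoff 88): dropping to 0 → total 90, payoff 0. No gain.
Village 4 (pledges 0, payoff 148): pledging 20 → total 170, payoff 128. No gain.

Yes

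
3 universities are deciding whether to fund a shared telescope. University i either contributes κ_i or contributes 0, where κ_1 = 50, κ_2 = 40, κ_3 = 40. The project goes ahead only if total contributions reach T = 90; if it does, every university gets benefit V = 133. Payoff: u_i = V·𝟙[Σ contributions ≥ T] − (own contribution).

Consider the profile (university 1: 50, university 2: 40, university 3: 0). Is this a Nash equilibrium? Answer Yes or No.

Yes

Total = 90 ≥ 90: provided.
University 1 (pledges 50, payoff 83): dropping to 0 → total 40, payoff 0. No gain.
University 2 (pledges 40, payoff 93): dropping to 0 → total 50, payoff 0. No gain.
University 3 (pledges 0, payoff 133): pledging 40 → total 130, payoff 93. No gain.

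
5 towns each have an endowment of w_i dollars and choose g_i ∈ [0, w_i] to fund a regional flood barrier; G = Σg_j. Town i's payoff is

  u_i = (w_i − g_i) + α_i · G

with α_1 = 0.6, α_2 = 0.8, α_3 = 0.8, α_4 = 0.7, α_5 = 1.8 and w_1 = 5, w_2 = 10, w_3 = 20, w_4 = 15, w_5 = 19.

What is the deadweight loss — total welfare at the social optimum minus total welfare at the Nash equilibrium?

∂u_i/∂g_i = α_i − 1, so town i contributes w_i if α_i > 1, else 0.
α_i > 1 for i ∈ {5}; NE contributions (0, 0, 0, 0, 19), G = 19.
W^NE = Σw_i − G^NE + (Σα_i)·G^NE = 69 + 3.7·19 = 139.3.
Planner: ∂(Σu_j)/∂g_i = Σα_j − 1 = 3.7 > 0, so everyone contributes w_i; G^SO = 69, W^SO = 69 + 3.7·69 = 324.3.
Deadweight loss = 185.

185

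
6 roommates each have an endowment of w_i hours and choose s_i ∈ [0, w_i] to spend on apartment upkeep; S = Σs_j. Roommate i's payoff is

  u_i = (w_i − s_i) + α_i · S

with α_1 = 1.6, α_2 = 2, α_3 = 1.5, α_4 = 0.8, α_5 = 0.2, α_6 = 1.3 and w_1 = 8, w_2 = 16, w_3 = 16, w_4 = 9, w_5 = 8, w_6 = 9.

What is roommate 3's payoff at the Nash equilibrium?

∂u_i/∂s_i = α_i − 1, so roommate i contributes w_i if α_i > 1, else 0.
α_i > 1 for i ∈ {1, 2, 3, 6}; NE contributions (8, 16, 16, 0, 0, 9), S = 49.
u_3 = (16 − 16) + 1.5·49 = 73.5.

73.5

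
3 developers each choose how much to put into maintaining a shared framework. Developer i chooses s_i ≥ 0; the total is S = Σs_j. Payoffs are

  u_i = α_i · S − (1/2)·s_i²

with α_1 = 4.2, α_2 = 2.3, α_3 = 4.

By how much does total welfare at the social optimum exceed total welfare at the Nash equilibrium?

Developer i's FOC: ∂u_i/∂s_i = α_i − s_i = 0, so s_i* = α_i.
NE contributions = (4.2, 2.3, 4); S = 10.5.
W^NE = (Σα)·S − ½Σα_i² = 10.5² − ½·38.93 = 90.785.
Planner sets s_i = Σα_j = 10.5 for every i, so S^SO = 3·10.5 = 31.5.
W^SO = (Σα)·S^SO − ½·3·(Σα)² = (3/2)·10.5² = 165.375.
Deadweight loss = W^SO − W^NE = 74.59.

74.59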